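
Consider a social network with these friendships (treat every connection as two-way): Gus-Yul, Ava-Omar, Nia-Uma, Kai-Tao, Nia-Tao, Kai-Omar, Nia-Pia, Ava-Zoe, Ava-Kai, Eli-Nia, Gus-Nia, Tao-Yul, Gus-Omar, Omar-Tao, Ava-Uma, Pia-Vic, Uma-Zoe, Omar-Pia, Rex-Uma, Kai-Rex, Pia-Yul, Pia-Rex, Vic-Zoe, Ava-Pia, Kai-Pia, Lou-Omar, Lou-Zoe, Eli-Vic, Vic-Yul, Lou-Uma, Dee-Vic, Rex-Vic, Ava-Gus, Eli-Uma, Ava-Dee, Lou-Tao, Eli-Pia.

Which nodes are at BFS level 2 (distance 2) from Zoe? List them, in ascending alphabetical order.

Dee, Eli, Gus, Kai, Nia, Omar, Pia, Rex, Tao, Yul

Level 0: Zoe
Level 1: Ava, Lou, Uma, Vic
Level 2: Dee, Eli, Gus, Kai, Nia, Omar, Pia, Rex, Tao, Yul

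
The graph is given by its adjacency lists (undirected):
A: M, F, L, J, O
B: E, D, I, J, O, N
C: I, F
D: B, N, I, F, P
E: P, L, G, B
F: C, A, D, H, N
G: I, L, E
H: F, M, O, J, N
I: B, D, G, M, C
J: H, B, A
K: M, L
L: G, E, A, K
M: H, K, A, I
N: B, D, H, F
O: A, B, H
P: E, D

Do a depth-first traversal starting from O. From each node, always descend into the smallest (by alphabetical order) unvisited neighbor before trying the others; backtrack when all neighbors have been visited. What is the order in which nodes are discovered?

Visit O
O → A
A → F
F → C
C → I
I → B
B → D
D → N
N → H
H → J
H → M
M → K
K → L
L → E
E → G
E → P

O → A → F → C → I → B → D → N → H → J → M → K → L → E → G → P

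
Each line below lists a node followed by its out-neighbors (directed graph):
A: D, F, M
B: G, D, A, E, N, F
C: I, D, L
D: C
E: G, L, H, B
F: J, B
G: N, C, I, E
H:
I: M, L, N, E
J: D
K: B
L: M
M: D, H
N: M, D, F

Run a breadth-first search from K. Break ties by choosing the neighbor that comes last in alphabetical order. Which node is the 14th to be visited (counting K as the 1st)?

Visit K; enqueue B → queue [B]
Visit B; enqueue N, G, F, E, D, A → queue [N, G, F, E, D, A]
Visit N; enqueue M → queue [G, F, E, D, A, M]
Visit G; enqueue I, C → queue [F, E, D, A, M, I, C]
Visit F; enqueue J → queue [E, D, A, M, I, C, J]
Visit E; enqueue L, H → queue [D, A, M, I, C, J, L, H]
Visit D → queue [A, M, I, C, J, L, H]
Visit A → queue [M, I, C, J, L, H]
Visit M → queue [I, C, J, L, H]
Visit I → queue [C, J, L, H]
Visit C → queue [J, L, H]
Visit J → queue [L, H]
Visit L → queue [H]
Visit H → queue []

Visit order: K, B, N, G, F, E, D, A, M, I, C, J, L, H

H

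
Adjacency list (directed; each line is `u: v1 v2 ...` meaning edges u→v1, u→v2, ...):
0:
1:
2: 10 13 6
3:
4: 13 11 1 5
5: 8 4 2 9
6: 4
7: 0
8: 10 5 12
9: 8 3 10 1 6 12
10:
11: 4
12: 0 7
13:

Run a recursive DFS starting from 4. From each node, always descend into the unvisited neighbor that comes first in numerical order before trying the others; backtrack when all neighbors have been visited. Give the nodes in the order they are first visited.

4 1 5 2 6 10 13 8 12 0 7 9 3 11

Visit 4
4 → 1
4 → 5
5 → 2
2 → 6
2 → 10
2 → 13
5 → 8
8 → 12
12 → 0
12 → 7
5 → 9
9 → 3
4 → 11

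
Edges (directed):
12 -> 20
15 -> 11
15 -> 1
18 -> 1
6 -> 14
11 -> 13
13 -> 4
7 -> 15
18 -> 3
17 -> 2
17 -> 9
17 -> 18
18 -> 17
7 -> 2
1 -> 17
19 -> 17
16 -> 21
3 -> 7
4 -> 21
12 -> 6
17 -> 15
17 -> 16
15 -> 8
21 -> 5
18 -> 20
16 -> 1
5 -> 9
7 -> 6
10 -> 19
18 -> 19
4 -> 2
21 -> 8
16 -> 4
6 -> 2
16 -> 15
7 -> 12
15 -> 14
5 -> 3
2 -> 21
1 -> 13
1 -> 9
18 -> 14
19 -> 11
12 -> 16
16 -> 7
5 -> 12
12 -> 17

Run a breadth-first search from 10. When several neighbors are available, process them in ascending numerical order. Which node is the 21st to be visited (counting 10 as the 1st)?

Visit 10; enqueue 19 → queue [19]
Visit 19; enqueue 11, 17 → queue [11, 17]
Visit 11; enqueue 13 → queue [17, 13]
Visit 17; enqueue 2, 9, 15, 16, 18 → queue [13, 2, 9, 15, 16, 18]
Visit 13; enqueue 4 → queue [2, 9, 15, 16, 18, 4]
Visit 2; enqueue 21 → queue [9, 15, 16, 18, 4, 21]
Visit 9 → queue [15, 16, 18, 4, 21]
Visit 15; enqueue 1, 8, 14 → queue [16, 18, 4, 21, 1, 8, 14]
Visit 16; enqueue 7 → queue [18, 4, 21, 1, 8, 14, 7]
Visit 18; enqueue 3, 20 → queue [4, 21, 1, 8, 14, 7, 3, 20]
Visit 4 → queue [21, 1, 8, 14, 7, 3, 20]
Visit 21; enqueue 5 → queue [1, 8, 14, 7, 3, 20, 5]
Visit 1 → queue [8, 14, 7, 3, 20, 5]
Visit 8 → queue [14, 7, 3, 20, 5]
Visit 14 → queue [7, 3, 20, 5]
Visit 7; enqueue 6, 12 → queue [3, 20, 5, 6, 12]
Visit 3 → queue [20, 5, 6, 12]
Visit 20 → queue [5, 6, 12]
Visit 5 → queue [6, 12]
Visit 6 → queue [12]
Visit 12 → queue []

Visit order: 10, 19, 11, 17, 13, 2, 9, 15, 16, 18, 4, 21, 1, 8, 14, 7, 3, 20, 5, 6, 12

12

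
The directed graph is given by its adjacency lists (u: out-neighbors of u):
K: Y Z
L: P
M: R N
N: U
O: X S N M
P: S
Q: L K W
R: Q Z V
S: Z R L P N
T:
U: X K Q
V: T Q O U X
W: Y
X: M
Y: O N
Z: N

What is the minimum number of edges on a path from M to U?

Level 0: M
Level 1: N, R
Level 2: Q, U, V, Z
Level 3: K, L, O, T, W, X
Level 4: P, S, Y
U first appears at level 2.

2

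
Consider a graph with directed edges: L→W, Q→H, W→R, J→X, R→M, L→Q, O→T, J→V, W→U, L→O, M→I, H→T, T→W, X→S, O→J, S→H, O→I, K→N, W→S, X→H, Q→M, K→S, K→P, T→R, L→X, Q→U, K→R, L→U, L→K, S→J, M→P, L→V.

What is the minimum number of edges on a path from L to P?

Level 0: L
Level 1: K, O, Q, U, V, W, X
Level 2: H, I, J, M, N, P, R, S, T
P first appears at level 2.

2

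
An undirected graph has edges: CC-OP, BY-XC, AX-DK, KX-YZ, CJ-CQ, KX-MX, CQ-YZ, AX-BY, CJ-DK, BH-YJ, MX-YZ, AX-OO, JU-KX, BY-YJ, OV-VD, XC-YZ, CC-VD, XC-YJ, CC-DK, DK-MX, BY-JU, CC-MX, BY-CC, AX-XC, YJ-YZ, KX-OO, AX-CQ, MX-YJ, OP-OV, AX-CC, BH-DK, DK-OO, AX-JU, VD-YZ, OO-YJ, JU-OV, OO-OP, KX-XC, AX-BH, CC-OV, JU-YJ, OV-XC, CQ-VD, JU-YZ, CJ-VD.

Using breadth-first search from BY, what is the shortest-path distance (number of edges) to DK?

2

Level 0: BY
Level 1: AX, CC, JU, XC, YJ
Level 2: BH, CQ, DK, KX, MX, OO, OP, OV, VD, YZ
Level 3: CJ
DK first appears at level 2.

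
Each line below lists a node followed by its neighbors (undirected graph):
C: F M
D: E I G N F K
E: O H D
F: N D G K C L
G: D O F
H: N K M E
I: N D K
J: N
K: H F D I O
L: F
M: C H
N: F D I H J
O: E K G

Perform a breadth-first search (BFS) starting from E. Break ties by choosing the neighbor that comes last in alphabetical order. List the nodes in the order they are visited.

Visit E; enqueue O, H, D → queue [O, H, D]
Visit O; enqueue K, G → queue [H, D, K, G]
Visit H; enqueue N, M → queue [D, K, G, N, M]
Visit D; enqueue I, F → queue [K, G, N, M, I, F]
Visit K → queue [G, N, M, I, F]
Visit G → queue [N, M, I, F]
Visit N; enqueue J → queue [M, I, F, J]
Visit M; enqueue C → queue [I, F, J, C]
Visit I → queue [F, J, C]
Visit F; enqueue L → queue [J, C, L]
Visit J → queue [C, L]
Visit C → queue [L]
Visit L → queue []

E → O → H → D → K → G → N → M → I → F → J → C → L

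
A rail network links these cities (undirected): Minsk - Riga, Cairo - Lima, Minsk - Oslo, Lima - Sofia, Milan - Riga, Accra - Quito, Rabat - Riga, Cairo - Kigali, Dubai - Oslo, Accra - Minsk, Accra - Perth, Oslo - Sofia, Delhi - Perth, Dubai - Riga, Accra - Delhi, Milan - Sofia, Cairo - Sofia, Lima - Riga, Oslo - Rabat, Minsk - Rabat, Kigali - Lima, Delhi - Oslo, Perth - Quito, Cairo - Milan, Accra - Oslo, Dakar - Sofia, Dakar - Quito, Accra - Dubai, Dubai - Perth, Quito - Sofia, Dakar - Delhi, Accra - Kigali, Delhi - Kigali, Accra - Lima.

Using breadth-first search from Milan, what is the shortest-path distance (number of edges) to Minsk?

Level 0: Milan
Level 1: Cairo, Riga, Sofia
Level 2: Dakar, Dubai, Kigali, Lima, Minsk, Oslo, Quito, Rabat
Level 3: Accra, Delhi, Perth
Minsk first appears at level 2.

2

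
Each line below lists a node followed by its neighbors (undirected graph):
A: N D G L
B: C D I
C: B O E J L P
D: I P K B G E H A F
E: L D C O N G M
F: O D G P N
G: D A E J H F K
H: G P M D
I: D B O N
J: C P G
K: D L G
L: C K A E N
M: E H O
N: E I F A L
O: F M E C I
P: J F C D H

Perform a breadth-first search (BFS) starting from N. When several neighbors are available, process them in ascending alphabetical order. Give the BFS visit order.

Visit N; enqueue A, E, F, I, L → queue [A, E, F, I, L]
Visit A; enqueue D, G → queue [E, F, I, L, D, G]
Visit E; enqueue C, M, O → queue [F, I, L, D, G, C, M, O]
Visit F; enqueue P → queue [I, L, D, G, C, M, O, P]
Visit I; enqueue B → queue [L, D, G, C, M, O, P, B]
Visit L; enqueue K → queue [D, G, C, M, O, P, B, K]
Visit D; enqueue H → queue [G, C, M, O, P, B, K, H]
Visit G; enqueue J → queue [C, M, O, P, B, K, H, J]
Visit C → queue [M, O, P, B, K, H, J]
Visit M → queue [O, P, B, K, H, J]
Visit O → queue [P, B, K, H, J]
Visit P → queue [B, K, H, J]
Visit B → queue [K, H, J]
Visit K → queue [H, J]
Visit H → queue [J]
Visit J → queue []

N → A → E → F → I → L → D → G → C → M → O → P → B → K → H → J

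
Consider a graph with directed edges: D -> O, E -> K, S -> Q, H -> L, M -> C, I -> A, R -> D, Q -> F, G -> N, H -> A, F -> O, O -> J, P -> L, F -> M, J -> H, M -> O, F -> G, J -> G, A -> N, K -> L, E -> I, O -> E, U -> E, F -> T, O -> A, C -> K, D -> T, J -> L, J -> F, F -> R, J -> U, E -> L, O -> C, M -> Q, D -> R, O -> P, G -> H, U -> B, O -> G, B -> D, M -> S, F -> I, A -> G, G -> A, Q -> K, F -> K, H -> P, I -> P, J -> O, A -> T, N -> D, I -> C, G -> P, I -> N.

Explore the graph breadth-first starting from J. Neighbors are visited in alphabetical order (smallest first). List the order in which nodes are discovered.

Visit J; enqueue F, G, H, L, O, U → queue [F, G, H, L, O, U]
Visit F; enqueue I, K, M, R, T → queue [G, H, L, O, U, I, K, M, R, T]
Visit G; enqueue A, N, P → queue [H, L, O, U, I, K, M, R, T, A, N, P]
Visit H → queue [L, O, U, I, K, M, R, T, A, N, P]
Visit L → queue [O, U, I, K, M, R, T, A, N, P]
Visit O; enqueue C, E → queue [U, I, K, M, R, T, A, N, P, C, E]
Visit U; enqueue B → queue [I, K, M, R, T, A, N, P, C, E, B]
Visit I → queue [K, M, R, T, A, N, P, C, E, B]
Visit K → queue [M, R, T, A, N, P, C, E, B]
Visit M; enqueue Q, S → queue [R, T, A, N, P, C, E, B, Q, S]
Visit R; enqueue D → queue [T, A, N, P, C, E, B, Q, S, D]
Visit T → queue [A, N, P, C, E, B, Q, S, D]
Visit A → queue [N, P, C, E, B, Q, S, D]
Visit N → queue [P, C, E, B, Q, S, D]
Visit P → queue [C, E, B, Q, S, D]
Visit C → queue [E, B, Q, S, D]
Visit E → queue [B, Q, S, D]
Visit B → queue [Q, S, D]
Visit Q → queue [S, D]
Visit S → queue [D]
Visit D → queue []

J F G H L O U I K M R T A N P C E B Q S D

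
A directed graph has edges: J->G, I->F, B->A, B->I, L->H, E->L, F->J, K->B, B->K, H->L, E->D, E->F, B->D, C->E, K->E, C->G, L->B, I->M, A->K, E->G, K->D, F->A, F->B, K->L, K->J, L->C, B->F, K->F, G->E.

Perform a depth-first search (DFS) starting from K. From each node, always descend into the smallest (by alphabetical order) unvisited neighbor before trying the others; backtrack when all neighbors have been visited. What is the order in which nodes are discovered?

K → B → A → D → F → J → G → E → L → C → H → I → M

Visit K
K → B
B → A
B → D
B → F
F → J
J → G
G → E
E → L
L → C
L → H
B → I
I → M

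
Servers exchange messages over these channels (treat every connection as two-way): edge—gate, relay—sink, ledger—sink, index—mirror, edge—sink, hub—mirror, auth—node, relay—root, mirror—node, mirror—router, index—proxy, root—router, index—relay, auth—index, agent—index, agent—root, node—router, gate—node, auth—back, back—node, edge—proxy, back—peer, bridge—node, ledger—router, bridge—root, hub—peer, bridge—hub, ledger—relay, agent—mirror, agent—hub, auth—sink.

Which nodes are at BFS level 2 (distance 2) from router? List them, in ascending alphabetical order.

Level 0: router
Level 1: ledger, mirror, node, root
Level 2: agent, auth, back, bridge, gate, hub, index, relay, sink
Level 3: edge, peer, proxy

agent, auth, back, bridge, gate, hub, index, relay, sink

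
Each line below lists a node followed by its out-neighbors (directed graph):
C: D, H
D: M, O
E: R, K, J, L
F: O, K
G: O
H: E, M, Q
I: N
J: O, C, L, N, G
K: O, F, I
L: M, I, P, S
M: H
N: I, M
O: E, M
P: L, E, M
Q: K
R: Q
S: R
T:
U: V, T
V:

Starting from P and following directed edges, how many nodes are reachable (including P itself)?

17

BFS from P visits: P, M, L, E, H, S, I, R, K, J, Q, N, O, F, G, C, D
Reachable nodes: 17 of 20 total.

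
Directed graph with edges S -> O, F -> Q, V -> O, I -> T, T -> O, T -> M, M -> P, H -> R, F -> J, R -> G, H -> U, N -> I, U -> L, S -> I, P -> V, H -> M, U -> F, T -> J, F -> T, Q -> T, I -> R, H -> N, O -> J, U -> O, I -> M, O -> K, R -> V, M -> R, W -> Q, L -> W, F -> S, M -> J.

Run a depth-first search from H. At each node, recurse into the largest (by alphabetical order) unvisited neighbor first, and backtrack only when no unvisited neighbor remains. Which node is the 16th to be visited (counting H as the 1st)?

Visit H
H → U
U → O
O → K
O → J
U → L
L → W
W → Q
Q → T
T → M
M → R
R → V
R → G
M → P
U → F
F → S
S → I
H → N

Visit order: H, U, O, K, J, L, W, Q, T, M, R, V, G, P, F, S, I, N

S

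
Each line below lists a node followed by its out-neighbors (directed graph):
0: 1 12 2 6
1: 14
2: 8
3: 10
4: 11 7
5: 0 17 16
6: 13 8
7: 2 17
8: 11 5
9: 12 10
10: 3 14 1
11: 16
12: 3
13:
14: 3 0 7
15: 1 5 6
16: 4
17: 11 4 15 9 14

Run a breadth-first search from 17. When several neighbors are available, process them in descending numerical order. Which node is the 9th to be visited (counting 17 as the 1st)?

Visit 17; enqueue 15, 14, 11, 9, 4 → queue [15, 14, 11, 9, 4]
Visit 15; enqueue 6, 5, 1 → queue [14, 11, 9, 4, 6, 5, 1]
Visit 14; enqueue 7, 3, 0 → queue [11, 9, 4, 6, 5, 1, 7, 3, 0]
Visit 11; enqueue 16 → queue [9, 4, 6, 5, 1, 7, 3, 0, 16]
Visit 9; enqueue 12, 10 → queue [4, 6, 5, 1, 7, 3, 0, 16, 12, 10]
Visit 4 → queue [6, 5, 1, 7, 3, 0, 16, 12, 10]
Visit 6; enqueue 13, 8 → queue [5, 1, 7, 3, 0, 16, 12, 10, 13, 8]
Visit 5 → queue [1, 7, 3, 0, 16, 12, 10, 13, 8]
Visit 1 → queue [7, 3, 0, 16, 12, 10, 13, 8]
Visit 7; enqueue 2 → queue [3, 0, 16, 12, 10, 13, 8, 2]
Visit 3 → queue [0, 16, 12, 10, 13, 8, 2]
Visit 0 → queue [16, 12, 10, 13, 8, 2]
Visit 16 → queue [12, 10, 13, 8, 2]
Visit 12 → queue [10, 13, 8, 2]
Visit 10 → queue [13, 8, 2]
Visit 13 → queue [8, 2]
Visit 8 → queue [2]
Visit 2 → queue []

Visit order: 17, 15, 14, 11, 9, 4, 6, 5, 1, 7, 3, 0, 16, 12, 10, 13, 8, 2

1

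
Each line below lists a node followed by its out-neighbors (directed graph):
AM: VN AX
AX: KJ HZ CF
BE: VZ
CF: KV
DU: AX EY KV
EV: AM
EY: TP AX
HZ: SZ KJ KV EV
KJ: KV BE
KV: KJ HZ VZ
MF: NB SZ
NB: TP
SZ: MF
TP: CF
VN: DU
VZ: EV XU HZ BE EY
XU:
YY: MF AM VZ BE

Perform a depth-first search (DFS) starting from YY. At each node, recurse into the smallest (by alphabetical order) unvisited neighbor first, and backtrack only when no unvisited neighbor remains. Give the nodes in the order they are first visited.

YY, AM, AX, CF, KV, HZ, EV, KJ, BE, VZ, EY, TP, XU, SZ, MF, NB, VN, DU

Visit YY
YY → AM
AM → AX
AX → CF
CF → KV
KV → HZ
HZ → EV
HZ → KJ
KJ → BE
BE → VZ
VZ → EY
EY → TP
VZ → XU
HZ → SZ
SZ → MF
MF → NB
AM → VN
VN → DU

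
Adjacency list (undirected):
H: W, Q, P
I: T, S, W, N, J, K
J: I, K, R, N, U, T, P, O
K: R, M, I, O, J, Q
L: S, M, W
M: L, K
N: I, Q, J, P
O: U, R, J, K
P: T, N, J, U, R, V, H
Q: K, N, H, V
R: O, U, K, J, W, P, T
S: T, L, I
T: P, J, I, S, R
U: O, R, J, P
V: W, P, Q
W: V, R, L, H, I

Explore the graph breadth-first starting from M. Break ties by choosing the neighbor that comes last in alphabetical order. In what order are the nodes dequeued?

M, L, K, W, S, R, Q, O, J, I, V, H, T, U, P, N

Visit M; enqueue L, K → queue [L, K]
Visit L; enqueue W, S → queue [K, W, S]
Visit K; enqueue R, Q, O, J, I → queue [W, S, R, Q, O, J, I]
Visit W; enqueue V, H → queue [S, R, Q, O, J, I, V, H]
Visit S; enqueue T → queue [R, Q, O, J, I, V, H, T]
Visit R; enqueue U, P → queue [Q, O, J, I, V, H, T, U, P]
Visit Q; enqueue N → queue [O, J, I, V, H, T, U, P, N]
Visit O → queue [J, I, V, H, T, U, P, N]
Visit J → queue [I, V, H, T, U, P, N]
Visit I → queue [V, H, T, U, P, N]
Visit V → queue [H, T, U, P, N]
Visit H → queue [T, U, P, N]
Visit T → queue [U, P, N]
Visit U → queue [P, N]
Visit P → queue [N]
Visit N → queue []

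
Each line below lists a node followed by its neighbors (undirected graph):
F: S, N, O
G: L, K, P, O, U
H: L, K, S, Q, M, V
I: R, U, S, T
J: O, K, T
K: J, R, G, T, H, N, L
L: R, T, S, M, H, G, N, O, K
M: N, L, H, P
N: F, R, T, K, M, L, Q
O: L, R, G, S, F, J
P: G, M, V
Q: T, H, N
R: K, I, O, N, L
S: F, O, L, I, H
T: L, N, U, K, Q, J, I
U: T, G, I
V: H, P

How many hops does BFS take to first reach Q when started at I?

Level 0: I
Level 1: R, S, T, U
Level 2: F, G, H, J, K, L, N, O, Q
Level 3: M, P, V
Q first appears at level 2.

2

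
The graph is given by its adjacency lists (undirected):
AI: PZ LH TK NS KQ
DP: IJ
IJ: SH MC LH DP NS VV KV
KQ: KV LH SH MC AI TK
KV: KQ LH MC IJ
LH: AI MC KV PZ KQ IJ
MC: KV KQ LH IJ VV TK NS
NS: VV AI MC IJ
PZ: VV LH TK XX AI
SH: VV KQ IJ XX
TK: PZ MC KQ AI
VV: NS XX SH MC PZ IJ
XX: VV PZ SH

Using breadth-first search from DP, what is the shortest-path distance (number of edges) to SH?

Level 0: DP
Level 1: IJ
Level 2: KV, LH, MC, NS, SH, VV
Level 3: AI, KQ, PZ, TK, XX
SH first appears at level 2.

2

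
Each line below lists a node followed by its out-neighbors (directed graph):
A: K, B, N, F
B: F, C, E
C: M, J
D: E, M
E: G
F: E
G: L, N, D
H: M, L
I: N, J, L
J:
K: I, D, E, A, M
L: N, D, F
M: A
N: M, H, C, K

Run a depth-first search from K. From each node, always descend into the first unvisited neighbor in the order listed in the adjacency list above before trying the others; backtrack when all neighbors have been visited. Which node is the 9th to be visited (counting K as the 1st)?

G

Visit K
K → I
I → N
N → M
M → A
A → B
B → F
F → E
E → G
G → L
L → D
B → C
C → J
N → H

Visit order: K, I, N, M, A, B, F, E, G, L, D, C, J, H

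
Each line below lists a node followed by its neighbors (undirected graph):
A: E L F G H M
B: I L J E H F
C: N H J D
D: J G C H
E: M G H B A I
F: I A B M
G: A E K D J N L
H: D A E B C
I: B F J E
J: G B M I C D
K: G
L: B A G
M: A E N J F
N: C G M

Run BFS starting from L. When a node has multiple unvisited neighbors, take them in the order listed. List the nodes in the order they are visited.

Visit L; enqueue B, A, G → queue [B, A, G]
Visit B; enqueue I, J, E, H, F → queue [A, G, I, J, E, H, F]
Visit A; enqueue M → queue [G, I, J, E, H, F, M]
Visit G; enqueue K, D, N → queue [I, J, E, H, F, M, K, D, N]
Visit I → queue [J, E, H, F, M, K, D, N]
Visit J; enqueue C → queue [E, H, F, M, K, D, N, C]
Visit E → queue [H, F, M, K, D, N, C]
Visit H → queue [F, M, K, D, N, C]
Visit F → queue [M, K, D, N, C]
Visit M → queue [K, D, N, C]
Visit K → queue [D, N, C]
Visit D → queue [N, C]
Visit N → queue [C]
Visit C → queue []

L → B → A → G → I → J → E → H → F → M → K → D → N → C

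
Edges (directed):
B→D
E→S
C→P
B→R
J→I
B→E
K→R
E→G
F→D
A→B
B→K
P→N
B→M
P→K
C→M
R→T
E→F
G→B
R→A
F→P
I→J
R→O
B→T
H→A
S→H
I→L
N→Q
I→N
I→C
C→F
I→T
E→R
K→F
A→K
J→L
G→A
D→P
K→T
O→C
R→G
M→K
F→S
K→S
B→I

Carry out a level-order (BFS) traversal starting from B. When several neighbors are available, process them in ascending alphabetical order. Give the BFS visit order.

Visit B; enqueue D, E, I, K, M, R, T → queue [D, E, I, K, M, R, T]
Visit D; enqueue P → queue [E, I, K, M, R, T, P]
Visit E; enqueue F, G, S → queue [I, K, M, R, T, P, F, G, S]
Visit I; enqueue C, J, L, N → queue [K, M, R, T, P, F, G, S, C, J, L, N]
Visit K → queue [M, R, T, P, F, G, S, C, J, L, N]
Visit M → queue [R, T, P, F, G, S, C, J, L, N]
Visit R; enqueue A, O → queue [T, P, F, G, S, C, J, L, N, A, O]
Visit T → queue [P, F, G, S, C, J, L, N, A, O]
Visit P → queue [F, G, S, C, J, L, N, A, O]
Visit F → queue [G, S, C, J, L, N, A, O]
Visit G → queue [S, C, J, L, N, A, O]
Visit S; enqueue H → queue [C, J, L, N, A, O, H]
Visit C → queue [J, L, N, A, O, H]
Visit J → queue [L, N, A, O, H]
Visit L → queue [N, A, O, H]
Visit N; enqueue Q → queue [A, O, H, Q]
Visit A → queue [O, H, Q]
Visit O → queue [H, Q]
Visit H → queue [Q]
Visit Q → queue []

B -> D -> E -> I -> K -> M -> R -> T -> P -> F -> G -> S -> C -> J -> L -> N -> A -> O -> H -> Q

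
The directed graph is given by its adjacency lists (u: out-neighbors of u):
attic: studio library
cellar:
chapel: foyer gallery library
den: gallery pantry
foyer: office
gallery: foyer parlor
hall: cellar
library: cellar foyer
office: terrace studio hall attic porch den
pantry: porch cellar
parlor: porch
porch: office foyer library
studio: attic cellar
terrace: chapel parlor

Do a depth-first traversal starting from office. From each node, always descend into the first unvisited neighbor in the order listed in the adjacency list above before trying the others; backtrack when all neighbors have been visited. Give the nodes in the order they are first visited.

office, terrace, chapel, foyer, gallery, parlor, porch, library, cellar, studio, attic, hall, den, pantry

Visit office
office → terrace
terrace → chapel
chapel → foyer
chapel → gallery
gallery → parlor
parlor → porch
porch → library
library → cellar
office → studio
studio → attic
office → hall
office → den
den → pantry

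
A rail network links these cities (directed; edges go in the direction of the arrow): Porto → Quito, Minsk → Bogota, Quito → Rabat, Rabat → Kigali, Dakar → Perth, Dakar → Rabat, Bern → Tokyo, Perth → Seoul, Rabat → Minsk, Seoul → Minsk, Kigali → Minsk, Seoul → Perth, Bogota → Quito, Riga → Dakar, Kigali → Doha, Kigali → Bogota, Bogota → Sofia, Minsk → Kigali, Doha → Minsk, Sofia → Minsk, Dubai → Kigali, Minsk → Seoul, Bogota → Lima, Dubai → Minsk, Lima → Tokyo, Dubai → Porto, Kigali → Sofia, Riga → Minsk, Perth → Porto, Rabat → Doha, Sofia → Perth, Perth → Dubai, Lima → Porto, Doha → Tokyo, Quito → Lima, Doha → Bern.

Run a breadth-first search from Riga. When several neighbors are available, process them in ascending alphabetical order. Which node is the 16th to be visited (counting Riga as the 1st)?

Tokyo

Visit Riga; enqueue Dakar, Minsk → queue [Dakar, Minsk]
Visit Dakar; enqueue Perth, Rabat → queue [Minsk, Perth, Rabat]
Visit Minsk; enqueue Bogota, Kigali, Seoul → queue [Perth, Rabat, Bogota, Kigali, Seoul]
Visit Perth; enqueue Dubai, Porto → queue [Rabat, Bogota, Kigali, Seoul, Dubai, Porto]
Visit Rabat; enqueue Doha → queue [Bogota, Kigali, Seoul, Dubai, Porto, Doha]
Visit Bogota; enqueue Lima, Quito, Sofia → queue [Kigali, Seoul, Dubai, Porto, Doha, Lima, Quito, Sofia]
Visit Kigali → queue [Seoul, Dubai, Porto, Doha, Lima, Quito, Sofia]
Visit Seoul → queue [Dubai, Porto, Doha, Lima, Quito, Sofia]
Visit Dubai → queue [Porto, Doha, Lima, Quito, Sofia]
Visit Porto → queue [Doha, Lima, Quito, Sofia]
Visit Doha; enqueue Bern, Tokyo → queue [Lima, Quito, Sofia, Bern, Tokyo]
Visit Lima → queue [Quito, Sofia, Bern, Tokyo]
Visit Quito → queue [Sofia, Bern, Tokyo]
Visit Sofia → queue [Bern, Tokyo]
Visit Bern → queue [Tokyo]
Visit Tokyo → queue []

Visit order: Riga, Dakar, Minsk, Perth, Rabat, Bogota, Kigali, Seoul, Dubai, Porto, Doha, Lima, Quito, Sofia, Bern, Tokyo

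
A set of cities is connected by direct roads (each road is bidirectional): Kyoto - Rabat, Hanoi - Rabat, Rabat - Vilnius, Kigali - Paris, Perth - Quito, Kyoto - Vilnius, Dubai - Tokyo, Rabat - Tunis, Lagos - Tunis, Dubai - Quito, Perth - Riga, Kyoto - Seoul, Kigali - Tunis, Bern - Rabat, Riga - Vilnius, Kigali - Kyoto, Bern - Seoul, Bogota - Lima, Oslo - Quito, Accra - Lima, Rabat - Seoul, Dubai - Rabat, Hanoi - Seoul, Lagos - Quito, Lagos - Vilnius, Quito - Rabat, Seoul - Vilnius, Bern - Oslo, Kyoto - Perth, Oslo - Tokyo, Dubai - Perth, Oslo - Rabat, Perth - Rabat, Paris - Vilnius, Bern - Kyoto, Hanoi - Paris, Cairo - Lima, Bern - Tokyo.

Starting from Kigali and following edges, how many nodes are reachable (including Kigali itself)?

BFS from Kigali visits: Kigali, Kyoto, Paris, Tunis, Bern, Perth, Rabat, Seoul, Vilnius, Hanoi, Lagos, Oslo, Tokyo, Dubai, Quito, Riga
Reachable nodes: 16 of 20 total.

16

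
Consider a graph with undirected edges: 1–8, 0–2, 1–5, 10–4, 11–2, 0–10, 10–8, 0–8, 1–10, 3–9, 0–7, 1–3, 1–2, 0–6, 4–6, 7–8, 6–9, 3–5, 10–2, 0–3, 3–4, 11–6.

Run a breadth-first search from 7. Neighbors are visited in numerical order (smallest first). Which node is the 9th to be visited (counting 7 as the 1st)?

11

Visit 7; enqueue 0, 8 → queue [0, 8]
Visit 0; enqueue 2, 3, 6, 10 → queue [8, 2, 3, 6, 10]
Visit 8; enqueue 1 → queue [2, 3, 6, 10, 1]
Visit 2; enqueue 11 → queue [3, 6, 10, 1, 11]
Visit 3; enqueue 4, 5, 9 → queue [6, 10, 1, 11, 4, 5, 9]
Visit 6 → queue [10, 1, 11, 4, 5, 9]
Visit 10 → queue [1, 11, 4, 5, 9]
Visit 1 → queue [11, 4, 5, 9]
Visit 11 → queue [4, 5, 9]
Visit 4 → queue [5, 9]
Visit 5 → queue [9]
Visit 9 → queue []

Visit order: 7, 0, 8, 2, 3, 6, 10, 1, 11, 4, 5, 9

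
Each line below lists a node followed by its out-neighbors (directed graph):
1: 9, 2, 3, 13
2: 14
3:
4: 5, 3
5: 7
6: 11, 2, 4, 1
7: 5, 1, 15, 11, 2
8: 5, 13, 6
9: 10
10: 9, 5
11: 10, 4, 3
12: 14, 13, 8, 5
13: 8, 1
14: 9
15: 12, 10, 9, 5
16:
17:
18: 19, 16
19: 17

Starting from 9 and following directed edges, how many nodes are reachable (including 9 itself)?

BFS from 9 visits: 9, 10, 5, 7, 1, 2, 11, 15, 3, 13, 14, 4, 12, 8, 6
Reachable nodes: 15 of 19 total.

15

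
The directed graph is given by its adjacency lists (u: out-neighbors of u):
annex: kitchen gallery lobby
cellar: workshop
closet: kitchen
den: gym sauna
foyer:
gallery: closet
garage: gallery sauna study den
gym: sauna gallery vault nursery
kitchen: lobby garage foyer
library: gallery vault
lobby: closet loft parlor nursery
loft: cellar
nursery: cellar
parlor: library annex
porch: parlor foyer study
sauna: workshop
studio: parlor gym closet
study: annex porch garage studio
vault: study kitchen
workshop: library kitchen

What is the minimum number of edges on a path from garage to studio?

Level 0: garage
Level 1: den, gallery, sauna, study
Level 2: annex, closet, gym, porch, studio, workshop
Level 3: foyer, kitchen, library, lobby, nursery, parlor, vault
Level 4: cellar, loft
studio first appears at level 2.

2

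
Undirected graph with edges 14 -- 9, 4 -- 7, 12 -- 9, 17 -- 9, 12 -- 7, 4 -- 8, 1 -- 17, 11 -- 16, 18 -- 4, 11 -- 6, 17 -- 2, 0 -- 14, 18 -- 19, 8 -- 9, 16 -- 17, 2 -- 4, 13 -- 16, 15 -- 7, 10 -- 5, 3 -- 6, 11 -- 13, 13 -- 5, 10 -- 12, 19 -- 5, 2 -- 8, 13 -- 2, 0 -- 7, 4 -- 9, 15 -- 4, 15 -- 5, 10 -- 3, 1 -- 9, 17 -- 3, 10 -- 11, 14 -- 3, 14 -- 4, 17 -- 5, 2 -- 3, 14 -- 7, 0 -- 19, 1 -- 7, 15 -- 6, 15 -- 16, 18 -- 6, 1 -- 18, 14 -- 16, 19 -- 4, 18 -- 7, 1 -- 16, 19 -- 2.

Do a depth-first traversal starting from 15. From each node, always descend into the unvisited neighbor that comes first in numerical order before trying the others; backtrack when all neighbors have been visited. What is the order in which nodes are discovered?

15, 4, 2, 3, 6, 11, 10, 5, 13, 16, 1, 7, 0, 14, 9, 8, 12, 17, 19, 18

Visit 15
15 → 4
4 → 2
2 → 3
3 → 6
6 → 11
11 → 10
10 → 5
5 → 13
13 → 16
16 → 1
1 → 7
7 → 0
0 → 14
14 → 9
9 → 8
9 → 12
9 → 17
0 → 19
19 → 18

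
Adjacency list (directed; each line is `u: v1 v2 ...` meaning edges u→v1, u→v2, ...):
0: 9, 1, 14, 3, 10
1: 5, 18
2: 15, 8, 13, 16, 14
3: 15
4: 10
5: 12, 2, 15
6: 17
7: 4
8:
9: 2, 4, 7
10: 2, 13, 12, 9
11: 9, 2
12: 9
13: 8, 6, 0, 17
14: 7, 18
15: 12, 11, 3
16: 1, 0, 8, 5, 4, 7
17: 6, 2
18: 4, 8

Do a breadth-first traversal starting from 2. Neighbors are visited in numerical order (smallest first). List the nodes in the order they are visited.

Visit 2; enqueue 8, 13, 14, 15, 16 → queue [8, 13, 14, 15, 16]
Visit 8 → queue [13, 14, 15, 16]
Visit 13; enqueue 0, 6, 17 → queue [14, 15, 16, 0, 6, 17]
Visit 14; enqueue 7, 18 → queue [15, 16, 0, 6, 17, 7, 18]
Visit 15; enqueue 3, 11, 12 → queue [16, 0, 6, 17, 7, 18, 3, 11, 12]
Visit 16; enqueue 1, 4, 5 → queue [0, 6, 17, 7, 18, 3, 11, 12, 1, 4, 5]
Visit 0; enqueue 9, 10 → queue [6, 17, 7, 18, 3, 11, 12, 1, 4, 5, 9, 10]
Visit 6 → queue [17, 7, 18, 3, 11, 12, 1, 4, 5, 9, 10]
Visit 17 → queue [7, 18, 3, 11, 12, 1, 4, 5, 9, 10]
Visit 7 → queue [18, 3, 11, 12, 1, 4, 5, 9, 10]
Visit 18 → queue [3, 11, 12, 1, 4, 5, 9, 10]
Visit 3 → queue [11, 12, 1, 4, 5, 9, 10]
Visit 11 → queue [12, 1, 4, 5, 9, 10]
Visit 12 → queue [1, 4, 5, 9, 10]
Visit 1 → queue [4, 5, 9, 10]
Visit 4 → queue [5, 9, 10]
Visit 5 → queue [9, 10]
Visit 9 → queue [10]
Visit 10 → queue []

2, 8, 13, 14, 15, 16, 0, 6, 17, 7, 18, 3, 11, 12, 1, 4, 5, 9, 10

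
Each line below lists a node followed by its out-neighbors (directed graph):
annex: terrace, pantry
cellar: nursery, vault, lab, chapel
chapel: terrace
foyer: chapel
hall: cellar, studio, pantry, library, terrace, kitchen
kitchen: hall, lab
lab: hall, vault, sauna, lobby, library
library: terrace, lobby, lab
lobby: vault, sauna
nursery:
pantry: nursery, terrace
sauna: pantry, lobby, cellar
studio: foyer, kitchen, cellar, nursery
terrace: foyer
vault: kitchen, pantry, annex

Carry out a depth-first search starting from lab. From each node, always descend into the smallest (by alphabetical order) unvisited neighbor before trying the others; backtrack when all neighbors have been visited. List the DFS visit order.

lab, hall, cellar, chapel, terrace, foyer, nursery, vault, annex, pantry, kitchen, library, lobby, sauna, studio

Visit lab
lab → hall
hall → cellar
cellar → chapel
chapel → terrace
terrace → foyer
cellar → nursery
cellar → vault
vault → annex
annex → pantry
vault → kitchen
hall → library
library → lobby
lobby → sauna
hall → studio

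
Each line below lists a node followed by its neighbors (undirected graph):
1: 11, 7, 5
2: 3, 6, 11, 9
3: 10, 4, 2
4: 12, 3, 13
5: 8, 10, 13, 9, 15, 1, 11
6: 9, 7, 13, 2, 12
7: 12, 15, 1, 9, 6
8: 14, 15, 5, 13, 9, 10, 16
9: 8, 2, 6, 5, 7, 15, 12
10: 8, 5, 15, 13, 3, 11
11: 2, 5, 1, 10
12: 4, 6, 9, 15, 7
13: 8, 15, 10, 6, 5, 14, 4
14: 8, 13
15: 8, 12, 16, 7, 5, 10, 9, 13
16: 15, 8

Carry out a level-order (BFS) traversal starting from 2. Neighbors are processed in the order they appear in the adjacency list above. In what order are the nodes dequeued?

2 -> 3 -> 6 -> 11 -> 9 -> 10 -> 4 -> 7 -> 13 -> 12 -> 5 -> 1 -> 8 -> 15 -> 14 -> 16

Visit 2; enqueue 3, 6, 11, 9 → queue [3, 6, 11, 9]
Visit 3; enqueue 10, 4 → queue [6, 11, 9, 10, 4]
Visit 6; enqueue 7, 13, 12 → queue [11, 9, 10, 4, 7, 13, 12]
Visit 11; enqueue 5, 1 → queue [9, 10, 4, 7, 13, 12, 5, 1]
Visit 9; enqueue 8, 15 → queue [10, 4, 7, 13, 12, 5, 1, 8, 15]
Visit 10 → queue [4, 7, 13, 12, 5, 1, 8, 15]
Visit 4 → queue [7, 13, 12, 5, 1, 8, 15]
Visit 7 → queue [13, 12, 5, 1, 8, 15]
Visit 13; enqueue 14 → queue [12, 5, 1, 8, 15, 14]
Visit 12 → queue [5, 1, 8, 15, 14]
Visit 5 → queue [1, 8, 15, 14]
Visit 1 → queue [8, 15, 14]
Visit 8; enqueue 16 → queue [15, 14, 16]
Visit 15 → queue [14, 16]
Visit 14 → queue [16]
Visit 16 → queue []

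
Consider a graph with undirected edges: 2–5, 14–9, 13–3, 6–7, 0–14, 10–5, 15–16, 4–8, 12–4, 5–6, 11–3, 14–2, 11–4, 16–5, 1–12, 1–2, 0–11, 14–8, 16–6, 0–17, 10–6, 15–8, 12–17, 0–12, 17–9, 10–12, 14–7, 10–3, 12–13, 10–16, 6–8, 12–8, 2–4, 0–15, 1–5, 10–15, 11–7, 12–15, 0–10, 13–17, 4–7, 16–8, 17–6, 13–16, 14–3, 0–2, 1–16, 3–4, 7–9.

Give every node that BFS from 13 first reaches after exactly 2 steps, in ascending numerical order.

Level 0: 13
Level 1: 3, 12, 16, 17
Level 2: 0, 1, 4, 5, 6, 8, 9, 10, 11, 14, 15
Level 3: 2, 7

0, 1, 4, 5, 6, 8, 9, 10, 11, 14, 15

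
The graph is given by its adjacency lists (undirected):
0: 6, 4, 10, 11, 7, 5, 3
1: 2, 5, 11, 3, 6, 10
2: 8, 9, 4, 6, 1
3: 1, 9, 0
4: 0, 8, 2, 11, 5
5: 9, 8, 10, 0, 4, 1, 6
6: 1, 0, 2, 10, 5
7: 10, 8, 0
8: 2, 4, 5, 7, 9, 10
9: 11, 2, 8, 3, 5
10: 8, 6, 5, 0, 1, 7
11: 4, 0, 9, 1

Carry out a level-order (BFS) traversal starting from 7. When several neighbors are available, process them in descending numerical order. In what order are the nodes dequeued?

7, 10, 8, 0, 6, 5, 1, 9, 4, 2, 11, 3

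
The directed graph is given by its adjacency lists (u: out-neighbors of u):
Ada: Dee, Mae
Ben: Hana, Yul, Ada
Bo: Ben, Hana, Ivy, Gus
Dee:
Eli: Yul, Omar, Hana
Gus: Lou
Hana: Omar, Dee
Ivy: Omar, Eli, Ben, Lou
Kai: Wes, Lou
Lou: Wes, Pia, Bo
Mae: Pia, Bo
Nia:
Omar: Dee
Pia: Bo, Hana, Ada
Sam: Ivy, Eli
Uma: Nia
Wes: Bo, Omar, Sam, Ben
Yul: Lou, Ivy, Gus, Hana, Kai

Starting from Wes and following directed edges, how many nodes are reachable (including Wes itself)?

16

BFS from Wes visits: Wes, Bo, Omar, Sam, Ben, Hana, Ivy, Gus, Dee, Eli, Yul, Ada, Lou, Kai, Mae, Pia
Reachable nodes: 16 of 18 total.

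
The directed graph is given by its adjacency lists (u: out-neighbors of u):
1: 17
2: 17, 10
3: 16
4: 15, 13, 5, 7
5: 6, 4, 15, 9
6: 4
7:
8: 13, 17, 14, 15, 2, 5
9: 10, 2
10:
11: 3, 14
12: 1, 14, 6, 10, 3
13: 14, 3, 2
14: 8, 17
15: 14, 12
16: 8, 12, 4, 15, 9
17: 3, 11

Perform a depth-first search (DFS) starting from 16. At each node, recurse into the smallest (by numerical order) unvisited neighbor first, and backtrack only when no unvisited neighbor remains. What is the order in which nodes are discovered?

Visit 16
16 → 4
4 → 5
5 → 6
5 → 9
9 → 2
2 → 10
2 → 17
17 → 3
17 → 11
11 → 14
14 → 8
8 → 13
8 → 15
15 → 12
12 → 1
4 → 7

16 4 5 6 9 2 10 17 3 11 14 8 13 15 12 1 7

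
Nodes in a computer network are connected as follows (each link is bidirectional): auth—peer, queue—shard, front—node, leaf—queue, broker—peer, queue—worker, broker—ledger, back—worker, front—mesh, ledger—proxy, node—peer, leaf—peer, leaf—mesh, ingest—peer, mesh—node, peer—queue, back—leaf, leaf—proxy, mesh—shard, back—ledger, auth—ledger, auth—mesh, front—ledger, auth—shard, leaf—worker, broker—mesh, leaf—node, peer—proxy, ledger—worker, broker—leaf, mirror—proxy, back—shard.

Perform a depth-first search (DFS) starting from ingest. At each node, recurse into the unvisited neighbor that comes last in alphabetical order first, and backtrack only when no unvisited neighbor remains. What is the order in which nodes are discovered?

ingest, peer, queue, worker, ledger, proxy, mirror, leaf, node, mesh, shard, back, auth, front, broker

Visit ingest
ingest → peer
peer → queue
queue → worker
worker → ledger
ledger → proxy
proxy → mirror
proxy → leaf
leaf → node
node → mesh
mesh → shard
shard → back
shard → auth
mesh → front
mesh → broker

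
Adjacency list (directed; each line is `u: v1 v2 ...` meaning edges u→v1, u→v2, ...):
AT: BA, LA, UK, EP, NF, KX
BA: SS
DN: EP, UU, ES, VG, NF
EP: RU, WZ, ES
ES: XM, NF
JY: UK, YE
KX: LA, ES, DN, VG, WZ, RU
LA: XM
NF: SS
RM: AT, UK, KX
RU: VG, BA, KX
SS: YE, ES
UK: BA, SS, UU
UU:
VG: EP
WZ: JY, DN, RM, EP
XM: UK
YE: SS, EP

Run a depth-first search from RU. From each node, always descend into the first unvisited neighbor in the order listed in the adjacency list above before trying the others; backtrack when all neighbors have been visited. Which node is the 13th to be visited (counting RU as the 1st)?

UU

Visit RU
RU → VG
VG → EP
EP → WZ
WZ → JY
JY → UK
UK → BA
BA → SS
SS → YE
SS → ES
ES → XM
ES → NF
UK → UU
WZ → DN
WZ → RM
RM → AT
AT → LA
AT → KX

Visit order: RU, VG, EP, WZ, JY, UK, BA, SS, YE, ES, XM, NF, UU, DN, RM, AT, LA, KX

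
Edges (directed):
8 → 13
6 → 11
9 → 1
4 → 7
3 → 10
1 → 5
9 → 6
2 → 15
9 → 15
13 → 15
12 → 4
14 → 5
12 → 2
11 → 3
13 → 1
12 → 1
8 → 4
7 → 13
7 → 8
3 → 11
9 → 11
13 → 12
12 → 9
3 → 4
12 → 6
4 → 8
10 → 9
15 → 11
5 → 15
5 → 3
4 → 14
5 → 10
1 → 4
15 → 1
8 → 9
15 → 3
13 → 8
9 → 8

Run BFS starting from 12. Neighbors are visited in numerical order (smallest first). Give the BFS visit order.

12, 1, 2, 4, 6, 9, 5, 15, 7, 8, 14, 11, 3, 10, 13

Visit 12; enqueue 1, 2, 4, 6, 9 → queue [1, 2, 4, 6, 9]
Visit 1; enqueue 5 → queue [2, 4, 6, 9, 5]
Visit 2; enqueue 15 → queue [4, 6, 9, 5, 15]
Visit 4; enqueue 7, 8, 14 → queue [6, 9, 5, 15, 7, 8, 14]
Visit 6; enqueue 11 → queue [9, 5, 15, 7, 8, 14, 11]
Visit 9 → queue [5, 15, 7, 8, 14, 11]
Visit 5; enqueue 3, 10 → queue [15, 7, 8, 14, 11, 3, 10]
Visit 15 → queue [7, 8, 14, 11, 3, 10]
Visit 7; enqueue 13 → queue [8, 14, 11, 3, 10, 13]
Visit 8 → queue [14, 11, 3, 10, 13]
Visit 14 → queue [11, 3, 10, 13]
Visit 11 → queue [3, 10, 13]
Visit 3 → queue [10, 13]
Visit 10 → queue [13]
Visit 13 → queue []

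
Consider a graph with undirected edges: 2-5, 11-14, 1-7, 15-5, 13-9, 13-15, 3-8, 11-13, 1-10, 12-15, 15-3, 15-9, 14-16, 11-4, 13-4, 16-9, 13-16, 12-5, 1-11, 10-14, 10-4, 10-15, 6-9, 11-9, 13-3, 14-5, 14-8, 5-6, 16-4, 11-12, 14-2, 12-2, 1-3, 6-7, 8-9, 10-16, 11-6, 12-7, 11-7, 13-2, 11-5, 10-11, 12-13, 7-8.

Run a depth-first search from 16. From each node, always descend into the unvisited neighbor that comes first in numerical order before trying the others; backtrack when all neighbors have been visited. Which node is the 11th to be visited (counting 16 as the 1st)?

12

Visit 16
16 → 4
4 → 10
10 → 1
1 → 3
3 → 8
8 → 7
7 → 6
6 → 5
5 → 2
2 → 12
12 → 11
11 → 9
9 → 13
13 → 15
11 → 14

Visit order: 16, 4, 10, 1, 3, 8, 7, 6, 5, 2, 12, 11, 9, 13, 15, 14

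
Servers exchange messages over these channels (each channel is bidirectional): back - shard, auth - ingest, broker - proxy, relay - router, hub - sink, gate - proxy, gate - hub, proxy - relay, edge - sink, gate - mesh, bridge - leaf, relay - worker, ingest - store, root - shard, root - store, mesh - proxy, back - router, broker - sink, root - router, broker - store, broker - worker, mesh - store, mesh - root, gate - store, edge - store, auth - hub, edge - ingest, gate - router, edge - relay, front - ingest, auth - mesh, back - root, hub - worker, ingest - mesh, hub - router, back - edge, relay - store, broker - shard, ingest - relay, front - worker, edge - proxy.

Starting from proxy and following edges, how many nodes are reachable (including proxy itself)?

17

BFS from proxy visits: proxy, broker, edge, gate, mesh, relay, shard, sink, store, worker, back, ingest, hub, router, auth, root, front
Reachable nodes: 17 of 19 total.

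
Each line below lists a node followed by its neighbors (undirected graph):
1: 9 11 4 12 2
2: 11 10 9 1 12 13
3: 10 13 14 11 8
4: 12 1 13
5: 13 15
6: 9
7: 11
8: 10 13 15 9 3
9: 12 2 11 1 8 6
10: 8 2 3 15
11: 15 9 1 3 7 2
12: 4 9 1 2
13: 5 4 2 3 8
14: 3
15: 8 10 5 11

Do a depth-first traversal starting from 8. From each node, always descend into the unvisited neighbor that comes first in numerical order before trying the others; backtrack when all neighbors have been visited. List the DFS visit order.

8 3 10 2 1 4 12 9 6 11 7 15 5 13 14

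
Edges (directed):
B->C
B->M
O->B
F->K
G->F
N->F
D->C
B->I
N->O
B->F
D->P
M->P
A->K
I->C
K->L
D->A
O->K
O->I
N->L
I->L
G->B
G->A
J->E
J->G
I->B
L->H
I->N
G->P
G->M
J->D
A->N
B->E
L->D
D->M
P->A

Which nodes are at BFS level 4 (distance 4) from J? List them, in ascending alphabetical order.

L, O

Level 0: J
Level 1: D, E, G
Level 2: A, B, C, F, M, P
Level 3: I, K, N
Level 4: L, O
Level 5: H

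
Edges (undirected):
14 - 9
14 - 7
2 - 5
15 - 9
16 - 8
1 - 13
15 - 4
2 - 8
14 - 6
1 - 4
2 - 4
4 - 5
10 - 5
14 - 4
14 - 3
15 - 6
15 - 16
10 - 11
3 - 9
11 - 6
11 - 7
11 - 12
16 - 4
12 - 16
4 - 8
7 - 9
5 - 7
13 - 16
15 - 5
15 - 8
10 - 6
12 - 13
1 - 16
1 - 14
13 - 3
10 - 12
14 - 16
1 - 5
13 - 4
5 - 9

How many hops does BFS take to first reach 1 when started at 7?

2

Level 0: 7
Level 1: 5, 9, 11, 14
Level 2: 1, 2, 3, 4, 6, 10, 12, 15, 16
Level 3: 8, 13
1 first appears at level 2.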